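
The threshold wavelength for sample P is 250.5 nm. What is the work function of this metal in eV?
4.95 eV

At the threshold wavelength, photon energy equals work function:
φ = hc/λ₀

Calculating:
φ = (6.626×10⁻³⁴ J·s)(3×10⁸ m/s) / (250.5×10⁻⁹ m)
φ = 4.95 eV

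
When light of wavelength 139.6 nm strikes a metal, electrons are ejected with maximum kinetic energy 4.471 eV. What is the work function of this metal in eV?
4.41 eV

From Einstein's photoelectric equation: KE_max = hf - φ = hc/λ - φ

Rearranging for φ:
φ = hc/λ - KE_max

Calculate photon energy:
E_photon = hc/λ = 8.8814 eV

Therefore:
φ = 8.8814 - 4.471 = 4.41 eV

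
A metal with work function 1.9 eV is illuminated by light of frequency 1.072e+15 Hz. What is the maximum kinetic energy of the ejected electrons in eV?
2.5334 eV

Using Einstein's photoelectric equation: KE_max = hf - φ

First, calculate the photon energy:
E_photon = hf = (6.626×10⁻³⁴ J·s)(1.072e+15 Hz)
E_photon = 4.4334 eV

Then, the maximum kinetic energy:
KE_max = E_photon - φ = 4.4334 eV - 1.9 eV = 2.5334 eV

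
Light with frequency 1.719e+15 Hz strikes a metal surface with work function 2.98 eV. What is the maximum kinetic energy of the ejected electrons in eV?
4.1292 eV

Using Einstein's photoelectric equation: KE_max = hf - φ

First, calculate the photon energy:
E_photon = hf = (6.626×10⁻³⁴ J·s)(1.719e+15 Hz)
E_photon = 7.1092 eV

Then, the maximum kinetic energy:
KE_max = E_photon - φ = 7.1092 eV - 2.98 eV = 4.1292 eV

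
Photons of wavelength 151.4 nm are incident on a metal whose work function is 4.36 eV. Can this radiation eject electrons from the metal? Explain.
Yes

For photoemission, the photon energy must exceed the work function.

Photon energy: E = hc/λ = 8.1892 eV
Work function: φ = 4.36 eV

Since E_photon (8.1892 eV) > φ (4.36 eV), photoemission WILL occur.
The threshold wavelength is λ₀ = hc/φ = 284.4 nm.
Since 151.4 nm < 284.4 nm, the light has sufficient energy.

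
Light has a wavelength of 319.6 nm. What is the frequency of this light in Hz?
9.3802e+14 Hz

Using the wave equation: c = fλ

Solving for frequency:
f = c/λ = (3×10⁸ m/s) / (319.6×10⁻⁹ m)
f = 9.3802e+14 Hz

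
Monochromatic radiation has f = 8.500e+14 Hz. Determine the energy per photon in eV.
3.5153 eV

Using E = hf:

E = hf = (6.626×10⁻³⁴ J·s)(8.500e+14 Hz)
E = 3.5153 eV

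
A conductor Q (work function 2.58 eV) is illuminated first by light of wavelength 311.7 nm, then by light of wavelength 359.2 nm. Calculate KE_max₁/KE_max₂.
1.6034

Using Einstein's equation: KE_max = hc/λ - φ

For λ₁ = 311.7 nm:
E₁ = hc/λ₁ = 3.9777 eV
KE₁ = E₁ - φ = 3.9777 - 2.58 = 1.3977 eV

For λ₂ = 359.2 nm:
E₂ = hc/λ₂ = 3.4517 eV
KE₂ = E₂ - φ = 3.4517 - 2.58 = 0.8717 eV

Ratio: KE₁/KE₂ = 1.3977/0.8717 = 1.6034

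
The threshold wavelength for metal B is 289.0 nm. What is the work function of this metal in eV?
4.29 eV

At the threshold wavelength, photon energy equals work function:
φ = hc/λ₀

Calculating:
φ = (6.626×10⁻³⁴ J·s)(3×10⁸ m/s) / (289.0×10⁻⁹ m)
φ = 4.29 eV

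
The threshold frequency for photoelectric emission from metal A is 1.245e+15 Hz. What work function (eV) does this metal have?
5.15 eV

At the threshold frequency, photon energy equals work function:
φ = hf₀

Calculating:
φ = (6.626×10⁻³⁴ J·s)(1.245e+15 Hz)
φ = 5.15 eV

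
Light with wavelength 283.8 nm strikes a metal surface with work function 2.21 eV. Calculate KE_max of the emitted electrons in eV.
2.1587 eV

Using Einstein's photoelectric equation: KE_max = hf - φ = hc/λ - φ

First, calculate the photon energy:
E_photon = hc/λ = (6.626×10⁻³⁴ J·s)(3×10⁸ m/s) / (283.8×10⁻⁹ m)
E_photon = 4.3687 eV

Then, the maximum kinetic energy:
KE_max = E_photon - φ = 4.3687 eV - 2.21 eV = 2.1587 eV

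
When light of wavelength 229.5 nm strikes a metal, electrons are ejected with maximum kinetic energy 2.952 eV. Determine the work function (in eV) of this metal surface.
2.45 eV

From Einstein's photoelectric equation: KE_max = hf - φ = hc/λ - φ

Rearranging for φ:
φ = hc/λ - KE_max

Calculate photon energy:
E_photon = hc/λ = 5.4024 eV

Therefore:
φ = 5.4024 - 2.952 = 2.45 eV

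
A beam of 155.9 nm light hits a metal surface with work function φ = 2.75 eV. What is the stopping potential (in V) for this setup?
5.2028 V

The stopping potential V_s satisfies: eV_s = KE_max

First, find KE_max using Einstein's equation:
E_photon = hc/λ = 7.9528 eV
KE_max = E_photon - φ = 7.9528 - 2.75 = 5.2028 eV

Since eV_s = KE_max:
V_s = KE_max/e = 5.2028 V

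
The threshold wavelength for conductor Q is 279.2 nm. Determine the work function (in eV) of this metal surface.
4.44 eV

At the threshold wavelength, photon energy equals work function:
φ = hc/λ₀

Calculating:
φ = (6.626×10⁻³⁴ J·s)(3×10⁸ m/s) / (279.2×10⁻⁹ m)
φ = 4.44 eV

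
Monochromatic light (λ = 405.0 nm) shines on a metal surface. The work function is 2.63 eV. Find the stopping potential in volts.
0.4313 V

The stopping potential V_s satisfies: eV_s = KE_max

First, find KE_max using Einstein's equation:
E_photon = hc/λ = 3.0613 eV
KE_max = E_photon - φ = 3.0613 - 2.63 = 0.4313 eV

Since eV_s = KE_max:
V_s = KE_max/e = 0.4313 V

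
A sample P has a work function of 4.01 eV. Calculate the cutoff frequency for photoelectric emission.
9.6961e+14 Hz

The threshold frequency is when the photon energy equals the work function:
hf₀ = φ

Solving for f₀:
f₀ = φ/h = (4.01 eV × 1.602×10⁻¹⁹ J/eV) / (6.626×10⁻³⁴ J·s)
f₀ = 9.6961e+14 Hz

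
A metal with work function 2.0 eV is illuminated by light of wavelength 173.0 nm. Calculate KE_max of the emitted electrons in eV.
5.1667 eV

Using Einstein's photoelectric equation: KE_max = hf - φ = hc/λ - φ

First, calculate the photon energy:
E_photon = hc/λ = (6.626×10⁻³⁴ J·s)(3×10⁸ m/s) / (173.0×10⁻⁹ m)
E_photon = 7.1667 eV

Then, the maximum kinetic energy:
KE_max = E_photon - φ = 7.1667 eV - 2.0 eV = 5.1667 eV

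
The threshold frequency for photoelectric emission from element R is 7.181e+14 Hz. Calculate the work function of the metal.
2.97 eV

At the threshold frequency, photon energy equals work function:
φ = hf₀

Calculating:
φ = (6.626×10⁻³⁴ J·s)(7.181e+14 Hz)
φ = 2.97 eV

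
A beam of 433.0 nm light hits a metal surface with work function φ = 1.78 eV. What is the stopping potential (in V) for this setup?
1.0834 V

The stopping potential V_s satisfies: eV_s = KE_max

First, find KE_max using Einstein's equation:
E_photon = hc/λ = 2.8634 eV
KE_max = E_photon - φ = 2.8634 - 1.78 = 1.0834 eV

Since eV_s = KE_max:
V_s = KE_max/e = 1.0834 V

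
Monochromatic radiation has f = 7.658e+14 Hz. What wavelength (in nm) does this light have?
391.48 nm

Using the wave equation: c = fλ

Solving for wavelength:
λ = c/f = (3×10⁸ m/s) / (7.658e+14 Hz)
λ = 391.48 nm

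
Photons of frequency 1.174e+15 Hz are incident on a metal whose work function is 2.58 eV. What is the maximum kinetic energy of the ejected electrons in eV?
2.2753 eV

Using Einstein's photoelectric equation: KE_max = hf - φ

First, calculate the photon energy:
E_photon = hf = (6.626×10⁻³⁴ J·s)(1.174e+15 Hz)
E_photon = 4.8553 eV

Then, the maximum kinetic energy:
KE_max = E_photon - φ = 4.8553 eV - 2.58 eV = 2.2753 eV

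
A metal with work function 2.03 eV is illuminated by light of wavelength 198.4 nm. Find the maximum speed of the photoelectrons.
1.2183e+06 m/s

First, find the maximum kinetic energy:
E_photon = hc/λ = 6.2492 eV
KE_max = E_photon - φ = 6.2492 - 2.03 = 4.2192 eV

Convert to Joules: KE_max = 4.2192 × 1.602×10⁻¹⁹ J = 6.7599e-19 J

Then use KE = ½mv² to find velocity:
v = √(2·KE/m) = √(2 × 6.7599e-19 J / 9.109e-31 kg)
v = 1.2183e+06 m/s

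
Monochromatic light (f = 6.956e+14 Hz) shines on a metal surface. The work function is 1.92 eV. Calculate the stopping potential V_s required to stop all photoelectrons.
0.9568 V

The stopping potential V_s satisfies: eV_s = KE_max

First, find KE_max using Einstein's equation:
E_photon = hf = (6.626×10⁻³⁴ J·s)(6.956e+14 Hz) = 2.8768 eV
KE_max = E_photon - φ = 2.8768 - 1.92 = 0.9568 eV

Since eV_s = KE_max:
V_s = KE_max/e = 0.9568 V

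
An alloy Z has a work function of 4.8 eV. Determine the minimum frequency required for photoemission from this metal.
1.1606e+15 Hz

The threshold frequency is when the photon energy equals the work function:
hf₀ = φ

Solving for f₀:
f₀ = φ/h = (4.8 eV × 1.602×10⁻¹⁹ J/eV) / (6.626×10⁻³⁴ J·s)
f₀ = 1.1606e+15 Hz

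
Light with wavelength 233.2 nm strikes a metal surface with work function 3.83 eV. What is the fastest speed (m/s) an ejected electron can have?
7.2315e+05 m/s

First, find the maximum kinetic energy:
E_photon = hc/λ = 5.3166 eV
KE_max = E_photon - φ = 5.3166 - 3.83 = 1.4866 eV

Convert to Joules: KE_max = 1.4866 × 1.602×10⁻¹⁹ J = 2.3819e-19 J

Then use KE = ½mv² to find velocity:
v = √(2·KE/m) = √(2 × 2.3819e-19 J / 9.109e-31 kg)
v = 7.2315e+05 m/s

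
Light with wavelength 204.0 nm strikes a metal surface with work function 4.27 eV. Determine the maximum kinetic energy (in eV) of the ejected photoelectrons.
1.8077 eV

Using Einstein's photoelectric equation: KE_max = hf - φ = hc/λ - φ

First, calculate the photon energy:
E_photon = hc/λ = (6.626×10⁻³⁴ J·s)(3×10⁸ m/s) / (204.0×10⁻⁹ m)
E_photon = 6.0777 eV

Then, the maximum kinetic energy:
KE_max = E_photon - φ = 6.0777 eV - 4.27 eV = 1.8077 eV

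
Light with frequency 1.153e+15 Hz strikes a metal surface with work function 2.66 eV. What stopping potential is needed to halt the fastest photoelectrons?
2.1084 V

The stopping potential V_s satisfies: eV_s = KE_max

First, find KE_max using Einstein's equation:
E_photon = hf = (6.626×10⁻³⁴ J·s)(1.153e+15 Hz) = 4.7684 eV
KE_max = E_photon - φ = 4.7684 - 2.66 = 2.1084 eV

Since eV_s = KE_max:
V_s = KE_max/e = 2.1084 V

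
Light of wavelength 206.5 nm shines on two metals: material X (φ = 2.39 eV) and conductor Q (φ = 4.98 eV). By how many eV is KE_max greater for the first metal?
2.5900 eV

Using KE_max = hc/λ - φ for each metal:

Photon energy: E = hc/λ = 6.0041 eV

For material X (φ₁ = 2.39 eV):
KE₁ = E - φ₁ = 6.0041 - 2.39 = 3.6141 eV

For conductor Q (φ₂ = 4.98 eV):
KE₂ = E - φ₂ = 6.0041 - 4.98 = 1.0241 eV

Difference:
ΔKE = KE₁ - KE₂ = 3.6141 - 1.0241 = 2.5900 eV

Note: The difference equals the difference in work functions: 4.98 - 2.39 = 2.59 eV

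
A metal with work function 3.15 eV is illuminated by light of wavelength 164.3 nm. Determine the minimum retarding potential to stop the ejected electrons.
4.3962 V

The stopping potential V_s satisfies: eV_s = KE_max

First, find KE_max using Einstein's equation:
E_photon = hc/λ = 7.5462 eV
KE_max = E_photon - φ = 7.5462 - 3.15 = 4.3962 eV

Since eV_s = KE_max:
V_s = KE_max/e = 4.3962 V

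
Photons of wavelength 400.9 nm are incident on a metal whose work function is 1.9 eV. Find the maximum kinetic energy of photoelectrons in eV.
1.1926 eV

Using Einstein's photoelectric equation: KE_max = hf - φ = hc/λ - φ

First, calculate the photon energy:
E_photon = hc/λ = (6.626×10⁻³⁴ J·s)(3×10⁸ m/s) / (400.9×10⁻⁹ m)
E_photon = 3.0926 eV

Then, the maximum kinetic energy:
KE_max = E_photon - φ = 3.0926 eV - 1.9 eV = 1.1926 eV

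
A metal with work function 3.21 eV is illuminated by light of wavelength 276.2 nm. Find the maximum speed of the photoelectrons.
6.7073e+05 m/s

First, find the maximum kinetic energy:
E_photon = hc/λ = 4.4889 eV
KE_max = E_photon - φ = 4.4889 - 3.21 = 1.2789 eV

Convert to Joules: KE_max = 1.2789 × 1.602×10⁻¹⁹ J = 2.0491e-19 J

Then use KE = ½mv² to find velocity:
v = √(2·KE/m) = √(2 × 2.0491e-19 J / 9.109e-31 kg)
v = 6.7073e+05 m/s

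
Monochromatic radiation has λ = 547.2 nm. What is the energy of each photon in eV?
2.2658 eV

Using E = hf = hc/λ:

E = hc/λ = (6.626×10⁻³⁴ J·s)(3×10⁸ m/s) / (547.2×10⁻⁹ m)
E = 2.2658 eV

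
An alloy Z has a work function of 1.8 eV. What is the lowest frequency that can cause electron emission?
4.3524e+14 Hz

The threshold frequency is when the photon energy equals the work function:
hf₀ = φ

Solving for f₀:
f₀ = φ/h = (1.8 eV × 1.602×10⁻¹⁹ J/eV) / (6.626×10⁻³⁴ J·s)
f₀ = 4.3524e+14 Hz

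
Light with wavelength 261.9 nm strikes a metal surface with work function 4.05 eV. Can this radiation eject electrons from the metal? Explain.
Yes

For photoemission, the photon energy must exceed the work function.

Photon energy: E = hc/λ = 4.7340 eV
Work function: φ = 4.05 eV

Since E_photon (4.7340 eV) > φ (4.05 eV), photoemission WILL occur.
The threshold wavelength is λ₀ = hc/φ = 306.1 nm.
Since 261.9 nm < 306.1 nm, the light has sufficient energy.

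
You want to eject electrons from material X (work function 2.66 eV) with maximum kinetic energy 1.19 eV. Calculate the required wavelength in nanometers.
322.04 nm

From Einstein's equation: KE_max = hc/λ - φ

Rearranging for λ:
hc/λ = KE_max + φ
λ = hc/(KE_max + φ)

Required photon energy:
E_photon = KE_max + φ = 1.19 + 2.66 = 3.85 eV

Required wavelength:
λ = hc/E_photon = (6.626×10⁻³⁴)(3×10⁸) / (3.85 × 1.602×10⁻¹⁹)
λ = 322.04 nm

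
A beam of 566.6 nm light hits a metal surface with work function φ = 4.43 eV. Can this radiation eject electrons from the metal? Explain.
No

For photoemission, the photon energy must exceed the work function.

Photon energy: E = hc/λ = 2.1882 eV
Work function: φ = 4.43 eV

Since E_photon (2.1882 eV) < φ (4.43 eV), photoemission will NOT occur.
The threshold wavelength is λ₀ = hc/φ = 279.9 nm.
Since 566.6 nm > 279.9 nm, the photons lack sufficient energy.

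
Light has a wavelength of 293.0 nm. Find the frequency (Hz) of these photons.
1.0232e+15 Hz

Using the wave equation: c = fλ

Solving for frequency:
f = c/λ = (3×10⁸ m/s) / (293.0×10⁻⁹ m)
f = 1.0232e+15 Hz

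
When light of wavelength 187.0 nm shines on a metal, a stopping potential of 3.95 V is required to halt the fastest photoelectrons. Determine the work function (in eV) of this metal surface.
2.68 eV

The stopping potential gives the maximum kinetic energy: KE_max = eV_s = 3.95 eV

From Einstein's photoelectric equation: KE_max = hc/λ - φ
Rearranging: φ = hc/λ - KE_max

Calculate photon energy:
E_photon = hc/λ = (6.626×10⁻³⁴ J·s)(3×10⁸ m/s) / (187.0×10⁻⁹ m) = 6.6302 eV

Therefore:
φ = 6.6302 - 3.95 = 2.68 eV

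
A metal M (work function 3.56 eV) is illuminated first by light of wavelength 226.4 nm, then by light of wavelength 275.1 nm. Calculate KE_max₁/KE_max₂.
2.0238

Using Einstein's equation: KE_max = hc/λ - φ

For λ₁ = 226.4 nm:
E₁ = hc/λ₁ = 5.4763 eV
KE₁ = E₁ - φ = 5.4763 - 3.56 = 1.9163 eV

For λ₂ = 275.1 nm:
E₂ = hc/λ₂ = 4.5069 eV
KE₂ = E₂ - φ = 4.5069 - 3.56 = 0.9469 eV

Ratio: KE₁/KE₂ = 1.9163/0.9469 = 2.0238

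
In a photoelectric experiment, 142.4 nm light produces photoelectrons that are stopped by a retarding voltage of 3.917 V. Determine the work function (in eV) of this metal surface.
4.79 eV

The stopping potential gives the maximum kinetic energy: KE_max = eV_s = 3.917 eV

From Einstein's photoelectric equation: KE_max = hc/λ - φ
Rearranging: φ = hc/λ - KE_max

Calculate photon energy:
E_photon = hc/λ = (6.626×10⁻³⁴ J·s)(3×10⁸ m/s) / (142.4×10⁻⁹ m) = 8.7068 eV

Therefore:
φ = 8.7068 - 3.917 = 4.79 eV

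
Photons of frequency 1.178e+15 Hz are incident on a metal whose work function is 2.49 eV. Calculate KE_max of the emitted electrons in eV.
2.3818 eV

Using Einstein's photoelectric equation: KE_max = hf - φ

First, calculate the photon energy:
E_photon = hf = (6.626×10⁻³⁴ J·s)(1.178e+15 Hz)
E_photon = 4.8718 eV

Then, the maximum kinetic energy:
KE_max = E_photon - φ = 4.8718 eV - 2.49 eV = 2.3818 eV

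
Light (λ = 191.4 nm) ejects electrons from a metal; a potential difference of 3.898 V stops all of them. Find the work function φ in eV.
2.58 eV

The stopping potential gives the maximum kinetic energy: KE_max = eV_s = 3.898 eV

From Einstein's photoelectric equation: KE_max = hc/λ - φ
Rearranging: φ = hc/λ - KE_max

Calculate photon energy:
E_photon = hc/λ = (6.626×10⁻³⁴ J·s)(3×10⁸ m/s) / (191.4×10⁻⁹ m) = 6.4778 eV

Therefore:
φ = 6.4778 - 3.898 = 2.58 eV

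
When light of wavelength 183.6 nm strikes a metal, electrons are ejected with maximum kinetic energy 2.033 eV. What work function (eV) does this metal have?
4.72 eV

From Einstein's photoelectric equation: KE_max = hf - φ = hc/λ - φ

Rearranging for φ:
φ = hc/λ - KE_max

Calculate photon energy:
E_photon = hc/λ = 6.7530 eV

Therefore:
φ = 6.7530 - 2.033 = 4.72 eV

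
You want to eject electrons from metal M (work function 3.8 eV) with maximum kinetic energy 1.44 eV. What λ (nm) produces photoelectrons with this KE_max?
236.61 nm

From Einstein's equation: KE_max = hc/λ - φ

Rearranging for λ:
hc/λ = KE_max + φ
λ = hc/(KE_max + φ)

Required photon energy:
E_photon = KE_max + φ = 1.44 + 3.8 = 5.24 eV

Required wavelength:
λ = hc/E_photon = (6.626×10⁻³⁴)(3×10⁸) / (5.24 × 1.602×10⁻¹⁹)
λ = 236.61 nm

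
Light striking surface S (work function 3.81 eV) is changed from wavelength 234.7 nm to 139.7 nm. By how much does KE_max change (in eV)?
3.5924 eV

Using Einstein's equation: KE_max = hc/λ - φ

For λ₁ = 234.7 nm:
KE₁ = hc/λ₁ - φ = 5.2827 - 3.81 = 1.4727 eV

For λ₂ = 139.7 nm:
KE₂ = hc/λ₂ - φ = 8.8750 - 3.81 = 5.0650 eV

Change in KE:
ΔKE = KE₂ - KE₁ = 5.0650 - 1.4727 = 3.5924 eV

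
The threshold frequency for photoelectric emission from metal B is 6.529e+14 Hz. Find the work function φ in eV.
2.70 eV

At the threshold frequency, photon energy equals work function:
φ = hf₀

Calculating:
φ = (6.626×10⁻³⁴ J·s)(6.529e+14 Hz)
φ = 2.70 eV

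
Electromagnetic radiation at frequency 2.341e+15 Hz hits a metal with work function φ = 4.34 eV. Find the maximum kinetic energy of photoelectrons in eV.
5.3416 eV

Using Einstein's photoelectric equation: KE_max = hf - φ

First, calculate the photon energy:
E_photon = hf = (6.626×10⁻³⁴ J·s)(2.341e+15 Hz)
E_photon = 9.6816 eV

Then, the maximum kinetic energy:
KE_max = E_photon - φ = 9.6816 eV - 4.34 eV = 5.3416 eV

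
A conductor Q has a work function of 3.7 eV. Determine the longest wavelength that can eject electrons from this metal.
335.09 nm

The threshold wavelength is when the photon energy equals the work function:
hc/λ₀ = φ

Solving for λ₀:
λ₀ = hc/φ = (6.626×10⁻³⁴ J·s)(3×10⁸ m/s) / (3.7 eV × 1.602×10⁻¹⁹ J/eV)
λ₀ = 335.09 nm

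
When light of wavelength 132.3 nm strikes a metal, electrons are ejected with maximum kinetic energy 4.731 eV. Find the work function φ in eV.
4.64 eV

From Einstein's photoelectric equation: KE_max = hf - φ = hc/λ - φ

Rearranging for φ:
φ = hc/λ - KE_max

Calculate photon energy:
E_photon = hc/λ = 9.3714 eV

Therefore:
φ = 9.3714 - 4.731 = 4.64 eV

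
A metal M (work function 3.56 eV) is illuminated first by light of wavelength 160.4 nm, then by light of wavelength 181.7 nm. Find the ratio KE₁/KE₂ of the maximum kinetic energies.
1.2776

Using Einstein's equation: KE_max = hc/λ - φ

For λ₁ = 160.4 nm:
E₁ = hc/λ₁ = 7.7297 eV
KE₁ = E₁ - φ = 7.7297 - 3.56 = 4.1697 eV

For λ₂ = 181.7 nm:
E₂ = hc/λ₂ = 6.8236 eV
KE₂ = E₂ - φ = 6.8236 - 3.56 = 3.2636 eV

Ratio: KE₁/KE₂ = 4.1697/3.2636 = 1.2776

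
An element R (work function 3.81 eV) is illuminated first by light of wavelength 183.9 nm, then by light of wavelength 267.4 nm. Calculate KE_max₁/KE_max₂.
3.5467

Using Einstein's equation: KE_max = hc/λ - φ

For λ₁ = 183.9 nm:
E₁ = hc/λ₁ = 6.7419 eV
KE₁ = E₁ - φ = 6.7419 - 3.81 = 2.9319 eV

For λ₂ = 267.4 nm:
E₂ = hc/λ₂ = 4.6367 eV
KE₂ = E₂ - φ = 4.6367 - 3.81 = 0.8267 eV

Ratio: KE₁/KE₂ = 2.9319/0.8267 = 3.5467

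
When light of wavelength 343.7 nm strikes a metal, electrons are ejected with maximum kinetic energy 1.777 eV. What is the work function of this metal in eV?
1.83 eV

From Einstein's photoelectric equation: KE_max = hf - φ = hc/λ - φ

Rearranging for φ:
φ = hc/λ - KE_max

Calculate photon energy:
E_photon = hc/λ = 3.6073 eV

Therefore:
φ = 3.6073 - 1.777 = 1.83 eV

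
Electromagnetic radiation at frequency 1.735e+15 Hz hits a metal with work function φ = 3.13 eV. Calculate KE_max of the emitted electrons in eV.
4.0454 eV

Using Einstein's photoelectric equation: KE_max = hf - φ

First, calculate the photon energy:
E_photon = hf = (6.626×10⁻³⁴ J·s)(1.735e+15 Hz)
E_photon = 7.1754 eV

Then, the maximum kinetic energy:
KE_max = E_photon - φ = 7.1754 eV - 3.13 eV = 4.0454 eV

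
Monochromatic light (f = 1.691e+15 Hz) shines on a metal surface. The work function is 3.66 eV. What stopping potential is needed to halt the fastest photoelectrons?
3.3334 V

The stopping potential V_s satisfies: eV_s = KE_max

First, find KE_max using Einstein's equation:
E_photon = hf = (6.626×10⁻³⁴ J·s)(1.691e+15 Hz) = 6.9934 eV
KE_max = E_photon - φ = 6.9934 - 3.66 = 3.3334 eV

Since eV_s = KE_max:
V_s = KE_max/e = 3.3334 V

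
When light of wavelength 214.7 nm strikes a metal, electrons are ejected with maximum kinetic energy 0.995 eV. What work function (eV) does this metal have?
4.78 eV

From Einstein's photoelectric equation: KE_max = hf - φ = hc/λ - φ

Rearranging for φ:
φ = hc/λ - KE_max

Calculate photon energy:
E_photon = hc/λ = 5.7748 eV

Therefore:
φ = 5.7748 - 0.995 = 4.78 eV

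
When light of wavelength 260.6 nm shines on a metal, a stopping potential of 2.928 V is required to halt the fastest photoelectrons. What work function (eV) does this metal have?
1.83 eV

The stopping potential gives the maximum kinetic energy: KE_max = eV_s = 2.928 eV

From Einstein's photoelectric equation: KE_max = hc/λ - φ
Rearranging: φ = hc/λ - KE_max

Calculate photon energy:
E_photon = hc/λ = (6.626×10⁻³⁴ J·s)(3×10⁸ m/s) / (260.6×10⁻⁹ m) = 4.7576 eV

Therefore:
φ = 4.7576 - 2.928 = 1.83 eV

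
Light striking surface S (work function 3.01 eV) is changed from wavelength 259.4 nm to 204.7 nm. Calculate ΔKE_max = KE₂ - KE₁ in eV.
1.2772 eV

Using Einstein's equation: KE_max = hc/λ - φ

For λ₁ = 259.4 nm:
KE₁ = hc/λ₁ - φ = 4.7797 - 3.01 = 1.7697 eV

For λ₂ = 204.7 nm:
KE₂ = hc/λ₂ - φ = 6.0569 - 3.01 = 3.0469 eV

Change in KE:
ΔKE = KE₂ - KE₁ = 3.0469 - 1.7697 = 1.2772 eV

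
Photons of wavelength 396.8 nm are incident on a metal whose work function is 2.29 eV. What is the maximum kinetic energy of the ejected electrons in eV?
0.8346 eV

Using Einstein's photoelectric equation: KE_max = hf - φ = hc/λ - φ

First, calculate the photon energy:
E_photon = hc/λ = (6.626×10⁻³⁴ J·s)(3×10⁸ m/s) / (396.8×10⁻⁹ m)
E_photon = 3.1246 eV

Then, the maximum kinetic energy:
KE_max = E_photon - φ = 3.1246 eV - 2.29 eV = 0.8346 eV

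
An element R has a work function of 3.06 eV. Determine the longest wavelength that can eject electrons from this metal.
405.18 nm

The threshold wavelength is when the photon energy equals the work function:
hc/λ₀ = φ

Solving for λ₀:
λ₀ = hc/φ = (6.626×10⁻³⁴ J·s)(3×10⁸ m/s) / (3.06 eV × 1.602×10⁻¹⁹ J/eV)
λ₀ = 405.18 nm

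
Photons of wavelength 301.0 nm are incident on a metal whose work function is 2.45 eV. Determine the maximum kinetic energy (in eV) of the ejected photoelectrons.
1.6691 eV

Using Einstein's photoelectric equation: KE_max = hf - φ = hc/λ - φ

First, calculate the photon energy:
E_photon = hc/λ = (6.626×10⁻³⁴ J·s)(3×10⁸ m/s) / (301.0×10⁻⁹ m)
E_photon = 4.1191 eV

Then, the maximum kinetic energy:
KE_max = E_photon - φ = 4.1191 eV - 2.45 eV = 1.6691 eV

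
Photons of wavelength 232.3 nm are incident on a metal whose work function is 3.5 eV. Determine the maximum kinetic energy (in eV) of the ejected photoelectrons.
1.8372 eV

Using Einstein's photoelectric equation: KE_max = hf - φ = hc/λ - φ

First, calculate the photon energy:
E_photon = hc/λ = (6.626×10⁻³⁴ J·s)(3×10⁸ m/s) / (232.3×10⁻⁹ m)
E_photon = 5.3372 eV

Then, the maximum kinetic energy:
KE_max = E_photon - φ = 5.3372 eV - 3.5 eV = 1.8372 eV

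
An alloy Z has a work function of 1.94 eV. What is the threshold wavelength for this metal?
639.09 nm

The threshold wavelength is when the photon energy equals the work function:
hc/λ₀ = φ

Solving for λ₀:
λ₀ = hc/φ = (6.626×10⁻³⁴ J·s)(3×10⁸ m/s) / (1.94 eV × 1.602×10⁻¹⁹ J/eV)
λ₀ = 639.09 nm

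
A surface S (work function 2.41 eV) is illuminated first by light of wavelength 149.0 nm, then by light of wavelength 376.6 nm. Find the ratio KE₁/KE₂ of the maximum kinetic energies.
6.7004

Using Einstein's equation: KE_max = hc/λ - φ

For λ₁ = 149.0 nm:
E₁ = hc/λ₁ = 8.3211 eV
KE₁ = E₁ - φ = 8.3211 - 2.41 = 5.9111 eV

For λ₂ = 376.6 nm:
E₂ = hc/λ₂ = 3.2922 eV
KE₂ = E₂ - φ = 3.2922 - 2.41 = 0.8822 eV

Ratio: KE₁/KE₂ = 5.9111/0.8822 = 6.7004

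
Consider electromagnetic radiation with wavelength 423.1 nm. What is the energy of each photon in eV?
2.9304 eV

Using E = hf = hc/λ:

E = hc/λ = (6.626×10⁻³⁴ J·s)(3×10⁸ m/s) / (423.1×10⁻⁹ m)
E = 2.9304 eV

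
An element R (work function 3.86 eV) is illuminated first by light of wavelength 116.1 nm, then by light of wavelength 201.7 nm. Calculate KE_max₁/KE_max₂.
2.9817

Using Einstein's equation: KE_max = hc/λ - φ

For λ₁ = 116.1 nm:
E₁ = hc/λ₁ = 10.6791 eV
KE₁ = E₁ - φ = 10.6791 - 3.86 = 6.8191 eV

For λ₂ = 201.7 nm:
E₂ = hc/λ₂ = 6.1470 eV
KE₂ = E₂ - φ = 6.1470 - 3.86 = 2.2870 eV

Ratio: KE₁/KE₂ = 6.8191/2.2870 = 2.9817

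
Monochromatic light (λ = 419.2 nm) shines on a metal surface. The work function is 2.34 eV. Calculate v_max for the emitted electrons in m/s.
4.6611e+05 m/s

First, find the maximum kinetic energy:
E_photon = hc/λ = 2.9576 eV
KE_max = E_photon - φ = 2.9576 - 2.34 = 0.6176 eV

Convert to Joules: KE_max = 0.6176 × 1.602×10⁻¹⁹ J = 9.8957e-20 J

Then use KE = ½mv² to find velocity:
v = √(2·KE/m) = √(2 × 9.8957e-20 J / 9.109e-31 kg)
v = 4.6611e+05 m/s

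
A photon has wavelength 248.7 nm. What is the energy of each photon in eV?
4.9853 eV

Using E = hf = hc/λ:

E = hc/λ = (6.626×10⁻³⁴ J·s)(3×10⁸ m/s) / (248.7×10⁻⁹ m)
E = 4.9853 eV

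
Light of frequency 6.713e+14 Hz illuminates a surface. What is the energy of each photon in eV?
2.7763 eV

Using E = hf:

E = hf = (6.626×10⁻³⁴ J·s)(6.713e+14 Hz)
E = 2.7763 eV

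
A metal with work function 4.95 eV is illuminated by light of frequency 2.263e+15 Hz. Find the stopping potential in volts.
4.4090 V

The stopping potential V_s satisfies: eV_s = KE_max

First, find KE_max using Einstein's equation:
E_photon = hf = (6.626×10⁻³⁴ J·s)(2.263e+15 Hz) = 9.3590 eV
KE_max = E_photon - φ = 9.3590 - 4.95 = 4.4090 eV

Since eV_s = KE_max:
V_s = KE_max/e = 4.4090 V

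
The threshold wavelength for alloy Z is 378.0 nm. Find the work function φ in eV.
3.28 eV

At the threshold wavelength, photon energy equals work function:
φ = hc/λ₀

Calculating:
φ = (6.626×10⁻³⁴ J·s)(3×10⁸ m/s) / (378.0×10⁻⁹ m)
φ = 3.28 eV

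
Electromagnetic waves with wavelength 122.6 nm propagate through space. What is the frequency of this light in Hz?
2.4453e+15 Hz

Using the wave equation: c = fλ

Solving for frequency:
f = c/λ = (3×10⁸ m/s) / (122.6×10⁻⁹ m)
f = 2.4453e+15 Hz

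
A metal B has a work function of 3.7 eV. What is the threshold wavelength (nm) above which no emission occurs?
335.09 nm

The threshold wavelength is when the photon energy equals the work function:
hc/λ₀ = φ

Solving for λ₀:
λ₀ = hc/φ = (6.626×10⁻³⁴ J·s)(3×10⁸ m/s) / (3.7 eV × 1.602×10⁻¹⁹ J/eV)
λ₀ = 335.09 nm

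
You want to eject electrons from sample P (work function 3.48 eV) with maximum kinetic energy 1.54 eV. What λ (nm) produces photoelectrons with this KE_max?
246.98 nm

From Einstein's equation: KE_max = hc/λ - φ

Rearranging for λ:
hc/λ = KE_max + φ
λ = hc/(KE_max + φ)

Required photon energy:
E_photon = KE_max + φ = 1.54 + 3.48 = 5.02 eV

Required wavelength:
λ = hc/E_photon = (6.626×10⁻³⁴)(3×10⁸) / (5.02 × 1.602×10⁻¹⁹)
λ = 246.98 nm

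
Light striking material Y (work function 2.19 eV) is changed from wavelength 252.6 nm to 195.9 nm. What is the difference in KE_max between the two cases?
1.4206 eV

Using Einstein's equation: KE_max = hc/λ - φ

For λ₁ = 252.6 nm:
KE₁ = hc/λ₁ - φ = 4.9083 - 2.19 = 2.7183 eV

For λ₂ = 195.9 nm:
KE₂ = hc/λ₂ - φ = 6.3290 - 2.19 = 4.1390 eV

Change in KE:
ΔKE = KE₂ - KE₁ = 4.1390 - 2.7183 = 1.4206 eV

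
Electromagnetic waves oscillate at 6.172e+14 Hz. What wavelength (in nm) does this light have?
485.73 nm

Using the wave equation: c = fλ

Solving for wavelength:
λ = c/f = (3×10⁸ m/s) / (6.172e+14 Hz)
λ = 485.73 nm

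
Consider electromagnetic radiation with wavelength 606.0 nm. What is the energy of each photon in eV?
2.0459 eV

Using E = hf = hc/λ:

E = hc/λ = (6.626×10⁻³⁴ J·s)(3×10⁸ m/s) / (606.0×10⁻⁹ m)
E = 2.0459 eV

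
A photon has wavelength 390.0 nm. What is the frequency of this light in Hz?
7.6870e+14 Hz

Using the wave equation: c = fλ

Solving for frequency:
f = c/λ = (3×10⁸ m/s) / (390.0×10⁻⁹ m)
f = 7.6870e+14 Hz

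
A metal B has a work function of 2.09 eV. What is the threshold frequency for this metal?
5.0536e+14 Hz

The threshold frequency is when the photon energy equals the work function:
hf₀ = φ

Solving for f₀:
f₀ = φ/h = (2.09 eV × 1.602×10⁻¹⁹ J/eV) / (6.626×10⁻³⁴ J·s)
f₀ = 5.0536e+14 Hz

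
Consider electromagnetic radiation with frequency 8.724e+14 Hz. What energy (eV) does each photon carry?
3.6080 eV

Using E = hf:

E = hf = (6.626×10⁻³⁴ J·s)(8.724e+14 Hz)
E = 3.6080 eV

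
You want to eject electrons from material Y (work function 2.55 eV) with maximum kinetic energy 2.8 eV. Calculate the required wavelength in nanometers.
231.75 nm

From Einstein's equation: KE_max = hc/λ - φ

Rearranging for λ:
hc/λ = KE_max + φ
λ = hc/(KE_max + φ)

Required photon energy:
E_photon = KE_max + φ = 2.8 + 2.55 = 5.35 eV

Required wavelength:
λ = hc/E_photon = (6.626×10⁻³⁴)(3×10⁸) / (5.35 × 1.602×10⁻¹⁹)
λ = 231.75 nm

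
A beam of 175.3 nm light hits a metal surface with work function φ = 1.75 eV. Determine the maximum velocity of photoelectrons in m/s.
1.3683e+06 m/s

First, find the maximum kinetic energy:
E_photon = hc/λ = 7.0727 eV
KE_max = E_photon - φ = 7.0727 - 1.75 = 5.3227 eV

Convert to Joules: KE_max = 5.3227 × 1.602×10⁻¹⁹ J = 8.5279e-19 J

Then use KE = ½mv² to find velocity:
v = √(2·KE/m) = √(2 × 8.5279e-19 J / 9.109e-31 kg)
v = 1.3683e+06 m/s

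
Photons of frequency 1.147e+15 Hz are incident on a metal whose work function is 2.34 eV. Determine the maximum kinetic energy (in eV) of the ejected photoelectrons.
2.4036 eV

Using Einstein's photoelectric equation: KE_max = hf - φ

First, calculate the photon energy:
E_photon = hf = (6.626×10⁻³⁴ J·s)(1.147e+15 Hz)
E_photon = 4.7436 eV

Then, the maximum kinetic energy:
KE_max = E_photon - φ = 4.7436 eV - 2.34 eV = 2.4036 eV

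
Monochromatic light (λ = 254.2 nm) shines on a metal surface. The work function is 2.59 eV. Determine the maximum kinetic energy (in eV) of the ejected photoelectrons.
2.2874 eV

Using Einstein's photoelectric equation: KE_max = hf - φ = hc/λ - φ

First, calculate the photon energy:
E_photon = hc/λ = (6.626×10⁻³⁴ J·s)(3×10⁸ m/s) / (254.2×10⁻⁹ m)
E_photon = 4.8774 eV

Then, the maximum kinetic energy:
KE_max = E_photon - φ = 4.8774 eV - 2.59 eV = 2.2874 eV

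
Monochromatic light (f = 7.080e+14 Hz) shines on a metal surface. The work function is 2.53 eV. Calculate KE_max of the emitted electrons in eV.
0.3981 eV

Using Einstein's photoelectric equation: KE_max = hf - φ

First, calculate the photon energy:
E_photon = hf = (6.626×10⁻³⁴ J·s)(7.080e+14 Hz)
E_photon = 2.9281 eV

Then, the maximum kinetic energy:
KE_max = E_photon - φ = 2.9281 eV - 2.53 eV = 0.3981 eV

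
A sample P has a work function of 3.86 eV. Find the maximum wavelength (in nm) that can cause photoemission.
321.20 nm

The threshold wavelength is when the photon energy equals the work function:
hc/λ₀ = φ

Solving for λ₀:
λ₀ = hc/φ = (6.626×10⁻³⁴ J·s)(3×10⁸ m/s) / (3.86 eV × 1.602×10⁻¹⁹ J/eV)
λ₀ = 321.20 nm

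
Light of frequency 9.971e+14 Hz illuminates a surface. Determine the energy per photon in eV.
4.1237 eV

Using E = hf:

E = hf = (6.626×10⁻³⁴ J·s)(9.971e+14 Hz)
E = 4.1237 eV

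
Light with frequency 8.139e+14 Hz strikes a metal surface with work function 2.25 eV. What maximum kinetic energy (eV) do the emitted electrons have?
1.1160 eV

Using Einstein's photoelectric equation: KE_max = hf - φ

First, calculate the photon energy:
E_photon = hf = (6.626×10⁻³⁴ J·s)(8.139e+14 Hz)
E_photon = 3.3660 eV

Then, the maximum kinetic energy:
KE_max = E_photon - φ = 3.3660 eV - 2.25 eV = 1.1160 eV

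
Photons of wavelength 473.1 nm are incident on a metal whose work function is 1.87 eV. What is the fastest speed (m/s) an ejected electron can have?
5.1387e+05 m/s

First, find the maximum kinetic energy:
E_photon = hc/λ = 2.6207 eV
KE_max = E_photon - φ = 2.6207 - 1.87 = 0.7507 eV

Convert to Joules: KE_max = 0.7507 × 1.602×10⁻¹⁹ J = 1.2027e-19 J

Then use KE = ½mv² to find velocity:
v = √(2·KE/m) = √(2 × 1.2027e-19 J / 9.109e-31 kg)
v = 5.1387e+05 m/s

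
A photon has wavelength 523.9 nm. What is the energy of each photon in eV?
2.3666 eV

Using E = hf = hc/λ:

E = hc/λ = (6.626×10⁻³⁴ J·s)(3×10⁸ m/s) / (523.9×10⁻⁹ m)
E = 2.3666 eV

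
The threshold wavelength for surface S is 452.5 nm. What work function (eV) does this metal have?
2.74 eV

At the threshold wavelength, photon energy equals work function:
φ = hc/λ₀

Calculating:
φ = (6.626×10⁻³⁴ J·s)(3×10⁸ m/s) / (452.5×10⁻⁹ m)
φ = 2.74 eV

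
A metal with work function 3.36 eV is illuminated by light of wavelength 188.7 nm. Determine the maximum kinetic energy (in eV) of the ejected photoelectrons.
3.2104 eV

Using Einstein's photoelectric equation: KE_max = hf - φ = hc/λ - φ

First, calculate the photon energy:
E_photon = hc/λ = (6.626×10⁻³⁴ J·s)(3×10⁸ m/s) / (188.7×10⁻⁹ m)
E_photon = 6.5704 eV

Then, the maximum kinetic energy:
KE_max = E_photon - φ = 6.5704 eV - 3.36 eV = 3.2104 eV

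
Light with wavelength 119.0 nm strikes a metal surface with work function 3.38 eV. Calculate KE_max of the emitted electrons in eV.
7.0388 eV

Using Einstein's photoelectric equation: KE_max = hf - φ = hc/λ - φ

First, calculate the photon energy:
E_photon = hc/λ = (6.626×10⁻³⁴ J·s)(3×10⁸ m/s) / (119.0×10⁻⁹ m)
E_photon = 10.4188 eV

Then, the maximum kinetic energy:
KE_max = E_photon - φ = 10.4188 eV - 3.38 eV = 7.0388 eV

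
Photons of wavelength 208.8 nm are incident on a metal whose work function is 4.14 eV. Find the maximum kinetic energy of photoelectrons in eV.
1.7979 eV

Using Einstein's photoelectric equation: KE_max = hf - φ = hc/λ - φ

First, calculate the photon energy:
E_photon = hc/λ = (6.626×10⁻³⁴ J·s)(3×10⁸ m/s) / (208.8×10⁻⁹ m)
E_photon = 5.9379 eV

Then, the maximum kinetic energy:
KE_max = E_photon - φ = 5.9379 eV - 4.14 eV = 1.7979 eV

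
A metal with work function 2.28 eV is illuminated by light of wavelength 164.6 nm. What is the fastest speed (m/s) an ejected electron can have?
1.3593e+06 m/s

First, find the maximum kinetic energy:
E_photon = hc/λ = 7.5325 eV
KE_max = E_photon - φ = 7.5325 - 2.28 = 5.2525 eV

Convert to Joules: KE_max = 5.2525 × 1.602×10⁻¹⁹ J = 8.4154e-19 J

Then use KE = ½mv² to find velocity:
v = √(2·KE/m) = √(2 × 8.4154e-19 J / 9.109e-31 kg)
v = 1.3593e+06 m/s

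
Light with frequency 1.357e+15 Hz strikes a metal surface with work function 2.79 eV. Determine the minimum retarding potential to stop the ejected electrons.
2.8221 V

The stopping potential V_s satisfies: eV_s = KE_max

First, find KE_max using Einstein's equation:
E_photon = hf = (6.626×10⁻³⁴ J·s)(1.357e+15 Hz) = 5.6121 eV
KE_max = E_photon - φ = 5.6121 - 2.79 = 2.8221 eV

Since eV_s = KE_max:
V_s = KE_max/e = 2.8221 V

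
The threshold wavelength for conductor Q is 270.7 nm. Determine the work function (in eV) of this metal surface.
4.58 eV

At the threshold wavelength, photon energy equals work function:
φ = hc/λ₀

Calculating:
φ = (6.626×10⁻³⁴ J·s)(3×10⁸ m/s) / (270.7×10⁻⁹ m)
φ = 4.58 eV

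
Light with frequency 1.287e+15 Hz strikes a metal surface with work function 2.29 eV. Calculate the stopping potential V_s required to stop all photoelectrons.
3.0326 V

The stopping potential V_s satisfies: eV_s = KE_max

First, find KE_max using Einstein's equation:
E_photon = hf = (6.626×10⁻³⁴ J·s)(1.287e+15 Hz) = 5.3226 eV
KE_max = E_photon - φ = 5.3226 - 2.29 = 3.0326 eV

Since eV_s = KE_max:
V_s = KE_max/e = 3.0326 V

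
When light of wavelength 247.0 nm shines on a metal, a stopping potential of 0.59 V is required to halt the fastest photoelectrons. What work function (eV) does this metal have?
4.43 eV

The stopping potential gives the maximum kinetic energy: KE_max = eV_s = 0.59 eV

From Einstein's photoelectric equation: KE_max = hc/λ - φ
Rearranging: φ = hc/λ - KE_max

Calculate photon energy:
E_photon = hc/λ = (6.626×10⁻³⁴ J·s)(3×10⁸ m/s) / (247.0×10⁻⁹ m) = 5.0196 eV

Therefore:
φ = 5.0196 - 0.59 = 4.43 eV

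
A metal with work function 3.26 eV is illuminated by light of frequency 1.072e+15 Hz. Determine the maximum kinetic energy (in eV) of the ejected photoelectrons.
1.1734 eV

Using Einstein's photoelectric equation: KE_max = hf - φ

First, calculate the photon energy:
E_photon = hf = (6.626×10⁻³⁴ J·s)(1.072e+15 Hz)
E_photon = 4.4334 eV

Then, the maximum kinetic energy:
KE_max = E_photon - φ = 4.4334 eV - 3.26 eV = 1.1734 eV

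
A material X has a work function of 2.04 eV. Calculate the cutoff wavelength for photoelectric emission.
607.77 nm

The threshold wavelength is when the photon energy equals the work function:
hc/λ₀ = φ

Solving for λ₀:
λ₀ = hc/φ = (6.626×10⁻³⁴ J·s)(3×10⁸ m/s) / (2.04 eV × 1.602×10⁻¹⁹ J/eV)
λ₀ = 607.77 nm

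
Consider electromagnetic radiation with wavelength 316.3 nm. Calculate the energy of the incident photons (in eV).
3.9198 eV

Using E = hf = hc/λ:

E = hc/λ = (6.626×10⁻³⁴ J·s)(3×10⁸ m/s) / (316.3×10⁻⁹ m)
E = 3.9198 eV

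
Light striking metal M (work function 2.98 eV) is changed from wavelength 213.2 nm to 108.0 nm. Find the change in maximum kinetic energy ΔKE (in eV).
5.6646 eV

Using Einstein's equation: KE_max = hc/λ - φ

For λ₁ = 213.2 nm:
KE₁ = hc/λ₁ - φ = 5.8154 - 2.98 = 2.8354 eV

For λ₂ = 108.0 nm:
KE₂ = hc/λ₂ - φ = 11.4800 - 2.98 = 8.5000 eV

Change in KE:
ΔKE = KE₂ - KE₁ = 8.5000 - 2.8354 = 5.6646 eV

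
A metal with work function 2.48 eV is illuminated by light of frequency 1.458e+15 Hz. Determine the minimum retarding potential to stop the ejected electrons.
3.5498 V

The stopping potential V_s satisfies: eV_s = KE_max

First, find KE_max using Einstein's equation:
E_photon = hf = (6.626×10⁻³⁴ J·s)(1.458e+15 Hz) = 6.0298 eV
KE_max = E_photon - φ = 6.0298 - 2.48 = 3.5498 eV

Since eV_s = KE_max:
V_s = KE_max/e = 3.5498 V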